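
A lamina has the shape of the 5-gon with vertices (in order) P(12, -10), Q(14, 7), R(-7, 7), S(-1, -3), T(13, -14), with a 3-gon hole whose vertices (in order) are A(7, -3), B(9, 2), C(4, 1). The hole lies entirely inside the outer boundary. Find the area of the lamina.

233.5

Outer boundary:
Σ = (224) + (147) + (28) + (53) + (38) = 490
Area = |Σ|/2 = 245.
Hole:
Σ = (41) + (1) + (-19) = 23
Area = |Σ|/2 = 11.5.
Net area = 245 − 11.5 = 233.5.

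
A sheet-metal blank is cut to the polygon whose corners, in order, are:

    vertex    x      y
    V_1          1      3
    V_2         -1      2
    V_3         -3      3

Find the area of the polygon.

2

Apply the shoelace formula: 2A = Σ (x_i·y_{i+1} − x_{i+1}·y_i), indices taken mod 3.
Σ = (5) + (3) + (-12) = -4
Area = |Σ|/2 = 2.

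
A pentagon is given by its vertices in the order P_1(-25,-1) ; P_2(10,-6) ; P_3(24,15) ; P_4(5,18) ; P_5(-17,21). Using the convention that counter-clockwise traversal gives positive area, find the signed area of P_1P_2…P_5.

882

P_1→P_2: (-25)(-6) − (10)(-1) = 160
P_2→P_3: (10)(15) − (24)(-6) = 294
P_3→P_4: (24)(18) − (5)(15) = 357
P_4→P_5: (5)(21) − (-17)(18) = 411
P_5→P_1: (-17)(-1) − (-25)(21) = 542
Σ = 1764
Signed area = Σ/2 = 882 (positive ⇒ counter-clockwise traversal).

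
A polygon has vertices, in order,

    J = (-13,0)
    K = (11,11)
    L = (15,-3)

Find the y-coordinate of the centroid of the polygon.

Apply the shoelace (surveyor's) formula. First the cross-terms c_i = x_i·y_{i+1} − x_{i+1}·y_i:
  -143, -198, -39  ⇒  2A = -380, A = -190.
Then Σ (y_i + y_{i+1})·c_i = -3040, so ȳ = -3040 / (6·(-190)) = 8/3.

8/3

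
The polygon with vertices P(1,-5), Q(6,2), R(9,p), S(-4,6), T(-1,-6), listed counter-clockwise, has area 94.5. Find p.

8

Write out the shoelace sum; only the two edges meeting at R involve p:
2·Area = [(6·p − 9·2) + (9·6 − (-4)·p)] + 73
       = 10·p + 109 = 189
⇒ p = 8.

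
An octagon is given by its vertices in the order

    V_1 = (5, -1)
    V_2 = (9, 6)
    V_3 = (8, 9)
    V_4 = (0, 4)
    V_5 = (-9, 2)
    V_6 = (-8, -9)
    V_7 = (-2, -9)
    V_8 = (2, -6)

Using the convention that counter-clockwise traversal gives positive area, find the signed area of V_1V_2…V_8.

V_1→V_2: (5)(6) − (9)(-1) = 39
V_2→V_3: (9)(9) − (8)(6) = 33
V_3→V_4: (8)(4) − (0)(9) = 32
V_4→V_5: (0)(2) − (-9)(4) = 36
V_5→V_6: (-9)(-9) − (-8)(2) = 97
V_6→V_7: (-8)(-9) − (-2)(-9) = 54
V_7→V_8: (-2)(-6) − (2)(-9) = 30
V_8→V_1: (2)(-1) − (5)(-6) = 28
Σ = 349
Signed area = Σ/2 = 174.5 (positive ⇒ counter-clockwise traversal).

174.5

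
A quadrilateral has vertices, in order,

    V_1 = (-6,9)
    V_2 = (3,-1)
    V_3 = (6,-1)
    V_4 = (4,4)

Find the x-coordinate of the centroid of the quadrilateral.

25/21

Apply the shoelace (surveyor's) formula. First the cross-terms c_i = x_i·y_{i+1} − x_{i+1}·y_i:
  -21, 3, 28, 60  ⇒  2A = 70, A = 35.
Then Σ (x_i + x_{i+1})·c_i = 250, so x̄ = 250 / (6·35) = 25/21.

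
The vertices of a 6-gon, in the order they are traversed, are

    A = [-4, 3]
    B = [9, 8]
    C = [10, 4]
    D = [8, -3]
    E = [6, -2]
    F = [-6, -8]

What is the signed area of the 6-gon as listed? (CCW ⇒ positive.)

Σ = (-59) + (-44) + (-62) + (2) + (-60) + (-50) = -273
Signed area = Σ/2 = -136.5 (negative ⇒ clockwise traversal).

-136.5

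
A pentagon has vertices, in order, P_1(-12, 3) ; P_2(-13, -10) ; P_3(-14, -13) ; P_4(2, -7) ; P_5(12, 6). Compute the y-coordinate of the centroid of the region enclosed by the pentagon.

Apply the shoelace formula. First the cross-terms c_i = x_i·y_{i+1} − x_{i+1}·y_i:
  159, 29, 124, 96, 108  ⇒  2A = 516, A = 258.
Then Σ (y_i + y_{i+1})·c_i = -3384, so ȳ = -3384 / (6·258) = -94/43.

-94/43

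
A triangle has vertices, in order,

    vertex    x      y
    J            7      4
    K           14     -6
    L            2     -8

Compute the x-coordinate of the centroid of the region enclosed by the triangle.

23/3

Apply the shoelace (surveyor's) formula. First the cross-terms c_i = x_i·y_{i+1} − x_{i+1}·y_i:
  -98, -100, 64  ⇒  2A = -134, A = -67.
Then Σ (x_i + x_{i+1})·c_i = -3082, so x̄ = -3082 / (6·(-67)) = 23/3.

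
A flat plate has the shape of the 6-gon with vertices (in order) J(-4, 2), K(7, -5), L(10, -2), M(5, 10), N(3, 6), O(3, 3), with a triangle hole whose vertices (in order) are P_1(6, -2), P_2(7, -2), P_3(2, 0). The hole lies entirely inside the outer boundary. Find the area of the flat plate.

79.5

Outer boundary:
Apply Gauss's area formula: 2A = Σ (x_i·y_{i+1} − x_{i+1}·y_i), indices taken mod 6.
J→K: (-4)(-5) − (7)(2) = 6
K→L: (7)(-2) − (10)(-5) = 36
L→M: (10)(10) − (5)(-2) = 110
M→N: (5)(6) − (3)(10) = 0
N→O: (3)(3) − (3)(6) = -9
O→J: (3)(2) − (-4)(3) = 18
Σ = 161
Area = |Σ|/2 = 80.5.
Hole:
Cross-terms: 2, 4, -4  ⇒  Σ = 2
Area = |Σ|/2 = 1.
Net area = 80.5 − 1 = 79.5.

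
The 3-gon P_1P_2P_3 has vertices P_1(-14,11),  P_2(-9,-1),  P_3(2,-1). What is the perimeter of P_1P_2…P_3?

44

|P_1P_2| = √((5)² + (-12)²) = √169 = 13
|P_2P_3| = √((11)² + (0)²) = √121 = 11
|P_3P_1| = √((-16)² + (12)²) = √400 = 20
Perimeter = 13 + 11 + 20 = 44.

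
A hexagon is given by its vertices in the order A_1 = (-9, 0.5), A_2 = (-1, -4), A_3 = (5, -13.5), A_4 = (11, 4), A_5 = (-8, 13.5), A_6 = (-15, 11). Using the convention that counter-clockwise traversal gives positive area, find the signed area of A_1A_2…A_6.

Apply Gauss's area formula: 2A = Σ (x_i·y_{i+1} − x_{i+1}·y_i), indices taken mod 6.
Σ = (36.5) + (33.5) + (168.5) + (180.5) + (114.5) + (91.5) = 625
Signed area = Σ/2 = 312.5 (positive ⇒ counter-clockwise traversal).

312.5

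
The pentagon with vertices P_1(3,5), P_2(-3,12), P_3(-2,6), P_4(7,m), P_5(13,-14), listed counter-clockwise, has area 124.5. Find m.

-15

The doubled signed area Σ (x_i y_{i+1} − x_{i+1} y_i) is linear in m.
With m=0 it equals 24; the coefficient of m is -15 (from the two edges through P_4).
So -15·m + 24 = 2·124.5 = 249 ⇒ m = -15.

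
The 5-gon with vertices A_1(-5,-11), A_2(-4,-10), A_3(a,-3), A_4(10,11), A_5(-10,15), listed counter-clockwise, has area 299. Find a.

Write out the shoelace sum; only the two edges meeting at A_3 involve a:
2·Area = [((-4)·(-3) − a·(-10)) + (a·11 − 10·(-3))] + 451
       = 21·a + 493 = 598
⇒ a = 5.

5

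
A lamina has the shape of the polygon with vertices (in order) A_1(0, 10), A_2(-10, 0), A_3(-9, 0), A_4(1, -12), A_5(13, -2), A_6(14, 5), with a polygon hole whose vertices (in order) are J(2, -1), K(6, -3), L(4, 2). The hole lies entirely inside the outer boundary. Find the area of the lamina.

Outer boundary:
Apply the shoelace (surveyor's) formula: 2A = Σ (x_i·y_{i+1} − x_{i+1}·y_i), indices taken mod 6.
Σ = (100) + (0) + (108) + (154) + (93) + (140) = 595
Area = |Σ|/2 = 297.5.
Hole:
Cross-terms: 0, 24, -8  ⇒  Σ = 16
Area = |Σ|/2 = 8.
Net area = 297.5 − 8 = 289.5.

289.5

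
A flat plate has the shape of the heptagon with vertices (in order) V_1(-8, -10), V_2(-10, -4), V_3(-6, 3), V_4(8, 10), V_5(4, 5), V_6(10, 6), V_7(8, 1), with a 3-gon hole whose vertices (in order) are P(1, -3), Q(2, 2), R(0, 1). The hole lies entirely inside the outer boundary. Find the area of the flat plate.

Outer boundary:
Σ = (-68) + (-54) + (-84) + (0) + (-26) + (-38) + (-72) = -342
Area = |Σ|/2 = 171.
Hole:
Apply the shoelace formula: 2A = Σ (x_i·y_{i+1} − x_{i+1}·y_i), indices taken mod 3.
Σ = (8) + (2) + (-1) = 9
Area = |Σ|/2 = 4.5.
Net area = 171 − 4.5 = 166.5.

166.5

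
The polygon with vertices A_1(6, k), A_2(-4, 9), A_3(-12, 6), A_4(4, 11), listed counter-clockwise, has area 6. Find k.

Write out the shoelace sum; only the two edges meeting at A_1 involve k:
2·Area = [(4·k − 6·11) + (6·9 − (-4)·k)] + -72
       = 8·k + -84 = 12
⇒ k = 12.

12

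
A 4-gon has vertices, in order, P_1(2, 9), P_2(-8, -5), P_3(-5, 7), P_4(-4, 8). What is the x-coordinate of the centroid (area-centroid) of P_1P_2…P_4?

-893/249

Apply the surveyor's formula. First the cross-terms c_i = x_i·y_{i+1} − x_{i+1}·y_i:
  62, -81, -12, -52  ⇒  2A = -83, A = -41.5.
Then Σ (x_i + x_{i+1})·c_i = 893, so x̄ = 893 / (6·(-41.5)) = -893/249.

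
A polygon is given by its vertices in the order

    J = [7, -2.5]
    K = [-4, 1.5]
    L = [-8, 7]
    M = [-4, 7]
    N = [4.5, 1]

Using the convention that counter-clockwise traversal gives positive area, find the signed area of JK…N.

-48.625

Apply the surveyor's formula: 2A = Σ (x_i·y_{i+1} − x_{i+1}·y_i), indices taken mod 5.
Cross-terms: 0.5, -16, -28, -35.5, -18.25  ⇒  Σ = -97.25
Signed area = Σ/2 = -48.625 (negative ⇒ clockwise traversal).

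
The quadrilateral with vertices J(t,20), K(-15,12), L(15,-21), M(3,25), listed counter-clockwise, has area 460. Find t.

1

The doubled signed area Σ (x_i y_{i+1} − x_{i+1} y_i) is linear in t.
With t=0 it equals 933; the coefficient of t is -13 (from the two edges through J).
So -13·t + 933 = 2·460 = 920 ⇒ t = 1.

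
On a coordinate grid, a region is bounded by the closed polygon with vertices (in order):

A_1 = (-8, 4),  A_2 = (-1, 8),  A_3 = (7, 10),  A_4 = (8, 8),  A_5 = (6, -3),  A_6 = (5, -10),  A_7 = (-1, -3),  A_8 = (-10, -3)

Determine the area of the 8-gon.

Apply the shoelace (surveyor's) formula: 2A = Σ (x_i·y_{i+1} − x_{i+1}·y_i), indices taken mod 8.
Σ = (-60) + (-66) + (-24) + (-72) + (-45) + (-25) + (-27) + (-64) = -383
Area = |Σ|/2 = 191.5.

191.5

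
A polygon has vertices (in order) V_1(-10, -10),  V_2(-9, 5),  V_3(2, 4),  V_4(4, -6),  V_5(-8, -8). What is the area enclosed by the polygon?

V_1→V_2: (-10)(5) − (-9)(-10) = -140
V_2→V_3: (-9)(4) − (2)(5) = -46
V_3→V_4: (2)(-6) − (4)(4) = -28
V_4→V_5: (4)(-8) − (-8)(-6) = -80
V_5→V_1: (-8)(-10) − (-10)(-8) = 0
Σ = -294
Area = |Σ|/2 = 147.

147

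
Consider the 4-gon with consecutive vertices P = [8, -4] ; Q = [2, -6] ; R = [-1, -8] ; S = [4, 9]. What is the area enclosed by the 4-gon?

63.5

Apply the surveyor's formula: 2A = Σ (x_i·y_{i+1} − x_{i+1}·y_i), indices taken mod 4.
Σ = (-40) + (-22) + (23) + (-88) = -127
Area = |Σ|/2 = 63.5.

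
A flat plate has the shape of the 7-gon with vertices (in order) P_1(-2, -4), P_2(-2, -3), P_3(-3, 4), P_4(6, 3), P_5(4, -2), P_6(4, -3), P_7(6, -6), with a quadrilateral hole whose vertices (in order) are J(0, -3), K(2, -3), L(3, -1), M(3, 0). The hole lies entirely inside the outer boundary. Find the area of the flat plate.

57.5

Outer boundary:
Σ = (-2) + (-17) + (-33) + (-24) + (-4) + (-6) + (-36) = -122
Area = |Σ|/2 = 61.
Hole:
Σ = (6) + (7) + (3) + (-9) = 7
Area = |Σ|/2 = 3.5.
Net area = 61 − 3.5 = 57.5.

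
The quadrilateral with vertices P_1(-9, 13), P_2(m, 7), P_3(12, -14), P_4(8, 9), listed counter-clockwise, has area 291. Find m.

-12

The doubled signed area Σ (x_i y_{i+1} − x_{i+1} y_i) is linear in m.
With m=0 it equals 258; the coefficient of m is -27 (from the two edges through P_2).
So -27·m + 258 = 2·291 = 582 ⇒ m = -12.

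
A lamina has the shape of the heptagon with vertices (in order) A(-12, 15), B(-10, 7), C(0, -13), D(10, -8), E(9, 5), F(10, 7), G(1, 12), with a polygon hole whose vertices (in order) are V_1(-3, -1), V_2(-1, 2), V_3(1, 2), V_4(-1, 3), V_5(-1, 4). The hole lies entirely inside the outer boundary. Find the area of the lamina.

363.5

Outer boundary:
Apply the surveyor's formula: 2A = Σ (x_i·y_{i+1} − x_{i+1}·y_i), indices taken mod 7.
Σ = (66) + (130) + (130) + (122) + (13) + (113) + (159) = 733
Area = |Σ|/2 = 366.5.
Hole:
Apply the shoelace (surveyor's) formula: 2A = Σ (x_i·y_{i+1} − x_{i+1}·y_i), indices taken mod 5.
Σ = (-7) + (-4) + (5) + (-1) + (13) = 6
Area = |Σ|/2 = 3.
Net area = 366.5 − 3 = 363.5.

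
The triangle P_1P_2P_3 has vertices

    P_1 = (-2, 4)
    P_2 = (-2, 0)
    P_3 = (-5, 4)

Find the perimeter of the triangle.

12

|P_1P_2| = √((0)² + (-4)²) = √16 = 4
|P_2P_3| = √((-3)² + (4)²) = √25 = 5
|P_3P_1| = √((3)² + (0)²) = √9 = 3
Perimeter = 4 + 5 + 3 = 12.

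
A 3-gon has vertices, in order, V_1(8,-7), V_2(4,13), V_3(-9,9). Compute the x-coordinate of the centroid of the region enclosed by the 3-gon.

Apply the shoelace (surveyor's) formula. First the cross-terms c_i = x_i·y_{i+1} − x_{i+1}·y_i:
  132, 153, -9  ⇒  2A = 276, A = 138.
Then Σ (x_i + x_{i+1})·c_i = 828, so x̄ = 828 / (6·138) = 1.

1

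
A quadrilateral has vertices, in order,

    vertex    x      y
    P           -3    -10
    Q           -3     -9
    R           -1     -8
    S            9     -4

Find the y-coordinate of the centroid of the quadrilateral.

-53/7

Apply the shoelace (surveyor's) formula. First the cross-terms c_i = x_i·y_{i+1} − x_{i+1}·y_i:
  -3, 15, 76, -102  ⇒  2A = -14, A = -7.
Then Σ (y_i + y_{i+1})·c_i = 318, so ȳ = 318 / (6·(-7)) = -53/7.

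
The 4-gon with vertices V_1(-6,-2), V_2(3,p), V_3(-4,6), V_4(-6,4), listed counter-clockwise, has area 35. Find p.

Write out the shoelace sum; only the two edges meeting at V_2 involve p:
2·Area = [((-6)·p − 3·(-2)) + (3·6 − (-4)·p)] + 56
       = -2·p + 80 = 70
⇒ p = 5.

5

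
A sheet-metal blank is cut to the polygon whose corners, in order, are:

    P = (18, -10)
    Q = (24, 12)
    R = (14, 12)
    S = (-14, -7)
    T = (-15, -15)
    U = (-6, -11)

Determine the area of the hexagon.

P→Q: (18)(12) − (24)(-10) = 456
Q→R: (24)(12) − (14)(12) = 120
R→S: (14)(-7) − (-14)(12) = 70
S→T: (-14)(-15) − (-15)(-7) = 105
T→U: (-15)(-11) − (-6)(-15) = 75
U→P: (-6)(-10) − (18)(-11) = 258
Σ = 1084
Area = |Σ|/2 = 542.

542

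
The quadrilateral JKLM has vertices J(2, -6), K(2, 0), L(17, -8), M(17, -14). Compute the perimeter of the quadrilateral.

|JK| = √((0)² + (6)²) = √36 = 6
|KL| = √((15)² + (-8)²) = √289 = 17
|LM| = √((0)² + (-6)²) = √36 = 6
|MJ| = √((-15)² + (8)²) = √289 = 17
Perimeter = 6 + 17 + 6 + 17 = 46.

46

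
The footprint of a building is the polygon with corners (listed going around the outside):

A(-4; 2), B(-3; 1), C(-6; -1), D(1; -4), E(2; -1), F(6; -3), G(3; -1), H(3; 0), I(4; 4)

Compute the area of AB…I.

42.5

Σ = (2) + (9) + (25) + (7) + (0) + (3) + (3) + (12) + (24) = 85
Area = |Σ|/2 = 42.5.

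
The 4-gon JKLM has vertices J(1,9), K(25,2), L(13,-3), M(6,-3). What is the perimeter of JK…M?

|JK| = √((24)² + (-7)²) = √625 = 25
|KL| = √((-12)² + (-5)²) = √169 = 13
|LM| = √((-7)² + (0)²) = √49 = 7
|MJ| = √((-5)² + (12)²) = √169 = 13
Perimeter = 25 + 13 + 7 + 13 = 58.

58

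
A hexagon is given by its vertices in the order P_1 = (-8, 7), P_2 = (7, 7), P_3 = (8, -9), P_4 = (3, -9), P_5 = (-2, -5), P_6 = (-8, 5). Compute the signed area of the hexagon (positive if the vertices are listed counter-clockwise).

-184

Apply the surveyor's formula: 2A = Σ (x_i·y_{i+1} − x_{i+1}·y_i), indices taken mod 6.
Σ = (-105) + (-119) + (-45) + (-33) + (-50) + (-16) = -368
Signed area = Σ/2 = -184 (negative ⇒ clockwise traversal).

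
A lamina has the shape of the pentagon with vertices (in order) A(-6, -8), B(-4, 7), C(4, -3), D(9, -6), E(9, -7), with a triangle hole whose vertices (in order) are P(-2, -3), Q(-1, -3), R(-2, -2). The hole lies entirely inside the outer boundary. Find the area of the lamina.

Outer boundary:
Apply Gauss's area formula: 2A = Σ (x_i·y_{i+1} − x_{i+1}·y_i), indices taken mod 5.
Cross-terms: -74, -16, 3, -9, -114  ⇒  Σ = -210
Area = |Σ|/2 = 105.
Hole:
Apply Gauss's area formula: 2A = Σ (x_i·y_{i+1} − x_{i+1}·y_i), indices taken mod 3.
P→Q: (-2)(-3) − (-1)(-3) = 3
Q→R: (-1)(-2) − (-2)(-3) = -4
R→P: (-2)(-3) − (-2)(-2) = 2
Σ = 1
Area = |Σ|/2 = 0.5.
Net area = 105 − 0.5 = 104.5.

104.5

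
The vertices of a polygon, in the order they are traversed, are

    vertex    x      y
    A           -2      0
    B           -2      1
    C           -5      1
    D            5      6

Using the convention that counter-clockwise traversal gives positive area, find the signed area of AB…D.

Apply Gauss's area formula: 2A = Σ (x_i·y_{i+1} − x_{i+1}·y_i), indices taken mod 4.
Σ = (-2) + (3) + (-35) + (12) = -22
Signed area = Σ/2 = -11 (negative ⇒ clockwise traversal).

-11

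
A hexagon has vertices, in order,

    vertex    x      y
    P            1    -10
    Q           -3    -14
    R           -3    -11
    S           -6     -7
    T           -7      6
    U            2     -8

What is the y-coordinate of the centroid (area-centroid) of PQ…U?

-768/151

Apply the surveyor's formula. First the cross-terms c_i = x_i·y_{i+1} − x_{i+1}·y_i:
  -44, -9, -45, -85, 44, -12  ⇒  2A = -151, A = -75.5.
Then Σ (y_i + y_{i+1})·c_i = 2304, so ȳ = 2304 / (6·(-75.5)) = -768/151.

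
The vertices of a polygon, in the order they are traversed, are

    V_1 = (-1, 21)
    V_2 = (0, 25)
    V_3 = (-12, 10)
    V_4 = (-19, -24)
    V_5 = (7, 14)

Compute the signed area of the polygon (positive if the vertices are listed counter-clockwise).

Apply Gauss's area formula: 2A = Σ (x_i·y_{i+1} − x_{i+1}·y_i), indices taken mod 5.
Σ = (-25) + (300) + (478) + (-98) + (161) = 816
Signed area = Σ/2 = 408 (positive ⇒ counter-clockwise traversal).

408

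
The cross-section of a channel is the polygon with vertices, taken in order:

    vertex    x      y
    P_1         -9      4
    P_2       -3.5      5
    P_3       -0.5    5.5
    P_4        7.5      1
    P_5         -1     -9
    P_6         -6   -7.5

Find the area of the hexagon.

Apply the surveyor's formula: 2A = Σ (x_i·y_{i+1} − x_{i+1}·y_i), indices taken mod 6.
P_1→P_2: (-9)(5) − (-3.5)(4) = -31
P_2→P_3: (-3.5)(5.5) − (-0.5)(5) = -16.75
P_3→P_4: (-0.5)(1) − (7.5)(5.5) = -41.75
P_4→P_5: (7.5)(-9) − (-1)(1) = -66.5
P_5→P_6: (-1)(-7.5) − (-6)(-9) = -46.5
P_6→P_1: (-6)(4) − (-9)(-7.5) = -91.5
Σ = -294
Area = |Σ|/2 = 147.

147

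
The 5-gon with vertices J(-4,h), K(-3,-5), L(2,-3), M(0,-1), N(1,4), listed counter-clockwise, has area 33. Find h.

3

Write out the shoelace sum; only the two edges meeting at J involve h:
2·Area = [(1·h − (-4)·4) + ((-4)·(-5) − (-3)·h)] + 18
       = 4·h + 54 = 66
⇒ h = 3.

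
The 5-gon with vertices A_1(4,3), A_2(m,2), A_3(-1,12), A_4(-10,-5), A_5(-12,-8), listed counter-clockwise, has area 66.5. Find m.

The doubled signed area Σ (x_i y_{i+1} − x_{i+1} y_i) is linear in m.
With m=0 it equals 151; the coefficient of m is 9 (from the two edges through A_2).
So 9·m + 151 = 2·66.5 = 133 ⇒ m = -2.

-2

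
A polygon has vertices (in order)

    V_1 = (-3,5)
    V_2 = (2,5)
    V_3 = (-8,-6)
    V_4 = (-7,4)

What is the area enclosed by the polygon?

47

Apply the shoelace (surveyor's) formula: 2A = Σ (x_i·y_{i+1} − x_{i+1}·y_i), indices taken mod 4.
Σ = (-25) + (28) + (-74) + (-23) = -94
Area = |Σ|/2 = 47.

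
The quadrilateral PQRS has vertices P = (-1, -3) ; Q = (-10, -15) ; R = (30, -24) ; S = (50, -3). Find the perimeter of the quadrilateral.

|PQ| = √((-9)² + (-12)²) = √225 = 15
|QR| = √((40)² + (-9)²) = √1681 = 41
|RS| = √((20)² + (21)²) = √841 = 29
|SP| = √((-51)² + (0)²) = √2601 = 51
Perimeter = 15 + 41 + 29 + 51 = 136.

136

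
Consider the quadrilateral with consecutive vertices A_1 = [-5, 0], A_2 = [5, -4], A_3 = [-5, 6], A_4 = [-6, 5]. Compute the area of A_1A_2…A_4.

33

Σ = (20) + (10) + (11) + (25) = 66
Area = |Σ|/2 = 33.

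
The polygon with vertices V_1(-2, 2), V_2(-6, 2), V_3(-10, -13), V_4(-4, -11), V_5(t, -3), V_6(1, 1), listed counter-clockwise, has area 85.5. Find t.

-1

The doubled signed area Σ (x_i y_{i+1} − x_{i+1} y_i) is linear in t.
With t=0 it equals 183; the coefficient of t is 12 (from the two edges through V_5).
So 12·t + 183 = 2·85.5 = 171 ⇒ t = -1.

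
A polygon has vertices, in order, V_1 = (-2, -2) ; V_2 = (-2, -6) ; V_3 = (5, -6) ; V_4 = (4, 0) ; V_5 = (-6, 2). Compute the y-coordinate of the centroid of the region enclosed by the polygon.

-116/49

Apply Gauss's area formula. First the cross-terms c_i = x_i·y_{i+1} − x_{i+1}·y_i:
  8, 42, 24, 8, 16  ⇒  2A = 98, A = 49.
Then Σ (y_i + y_{i+1})·c_i = -696, so ȳ = -696 / (6·49) = -116/49.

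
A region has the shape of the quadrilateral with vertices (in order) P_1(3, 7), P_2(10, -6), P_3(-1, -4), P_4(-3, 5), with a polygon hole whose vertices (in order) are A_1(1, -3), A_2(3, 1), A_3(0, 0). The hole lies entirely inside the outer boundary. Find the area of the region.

88.5

Outer boundary:
Apply the surveyor's formula: 2A = Σ (x_i·y_{i+1} − x_{i+1}·y_i), indices taken mod 4.
Σ = (-88) + (-46) + (-17) + (-36) = -187
Area = |Σ|/2 = 93.5.
Hole:
Apply the shoelace (surveyor's) formula: 2A = Σ (x_i·y_{i+1} − x_{i+1}·y_i), indices taken mod 3.
Cross-terms: 10, 0, 0  ⇒  Σ = 10
Area = |Σ|/2 = 5.
Net area = 93.5 − 5 = 88.5.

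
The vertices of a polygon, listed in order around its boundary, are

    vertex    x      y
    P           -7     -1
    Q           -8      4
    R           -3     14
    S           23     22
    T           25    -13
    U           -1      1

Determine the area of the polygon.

676.5

Apply the shoelace formula: 2A = Σ (x_i·y_{i+1} − x_{i+1}·y_i), indices taken mod 6.
Σ = (-36) + (-100) + (-388) + (-849) + (12) + (8) = -1353
Area = |Σ|/2 = 676.5.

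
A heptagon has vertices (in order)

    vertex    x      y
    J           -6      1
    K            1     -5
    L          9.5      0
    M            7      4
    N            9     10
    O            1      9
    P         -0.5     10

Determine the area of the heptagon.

146.75

Apply Gauss's area formula: 2A = Σ (x_i·y_{i+1} − x_{i+1}·y_i), indices taken mod 7.
J→K: (-6)(-5) − (1)(1) = 29
K→L: (1)(0) − (9.5)(-5) = 47.5
L→M: (9.5)(4) − (7)(0) = 38
M→N: (7)(10) − (9)(4) = 34
N→O: (9)(9) − (1)(10) = 71
O→P: (1)(10) − (-0.5)(9) = 14.5
P→J: (-0.5)(1) − (-6)(10) = 59.5
Σ = 293.5
Area = |Σ|/2 = 146.75.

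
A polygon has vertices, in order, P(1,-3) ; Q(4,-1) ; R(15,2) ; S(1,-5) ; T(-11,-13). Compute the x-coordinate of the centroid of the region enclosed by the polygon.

Apply Gauss's area formula. First the cross-terms c_i = x_i·y_{i+1} − x_{i+1}·y_i:
  11, 23, -77, -68, 46  ⇒  2A = -65, A = -32.5.
Then Σ (x_i + x_{i+1})·c_i = -520, so x̄ = -520 / (6·(-32.5)) = 8/3.

8/3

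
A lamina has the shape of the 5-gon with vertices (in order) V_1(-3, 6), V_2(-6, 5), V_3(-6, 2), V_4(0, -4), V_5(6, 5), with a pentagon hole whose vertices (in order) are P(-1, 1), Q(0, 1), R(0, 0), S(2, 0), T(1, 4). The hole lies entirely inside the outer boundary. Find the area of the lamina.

63

Outer boundary:
Apply the surveyor's formula: 2A = Σ (x_i·y_{i+1} − x_{i+1}·y_i), indices taken mod 5.
V_1→V_2: (-3)(5) − (-6)(6) = 21
V_2→V_3: (-6)(2) − (-6)(5) = 18
V_3→V_4: (-6)(-4) − (0)(2) = 24
V_4→V_5: (0)(5) − (6)(-4) = 24
V_5→V_1: (6)(6) − (-3)(5) = 51
Σ = 138
Area = |Σ|/2 = 69.
Hole:
Apply the surveyor's formula: 2A = Σ (x_i·y_{i+1} − x_{i+1}·y_i), indices taken mod 5.
Σ = (-1) + (0) + (0) + (8) + (5) = 12
Area = |Σ|/2 = 6.
Net area = 69 − 6 = 63.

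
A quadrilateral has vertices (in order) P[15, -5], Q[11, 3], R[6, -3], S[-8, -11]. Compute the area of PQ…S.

Apply the surveyor's formula: 2A = Σ (x_i·y_{i+1} − x_{i+1}·y_i), indices taken mod 4.
Cross-terms: 100, -51, -90, 205  ⇒  Σ = 164
Area = |Σ|/2 = 82.

82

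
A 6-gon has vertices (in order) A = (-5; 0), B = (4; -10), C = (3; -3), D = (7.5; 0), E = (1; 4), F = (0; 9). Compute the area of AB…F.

Apply Gauss's area formula: 2A = Σ (x_i·y_{i+1} − x_{i+1}·y_i), indices taken mod 6.
Σ = (50) + (18) + (22.5) + (30) + (9) + (45) = 174.5
Area = |Σ|/2 = 87.25.

87.25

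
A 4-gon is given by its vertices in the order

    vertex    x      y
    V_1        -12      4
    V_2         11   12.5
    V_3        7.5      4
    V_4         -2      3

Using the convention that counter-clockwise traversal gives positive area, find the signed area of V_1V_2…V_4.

-92.625

Apply Gauss's area formula: 2A = Σ (x_i·y_{i+1} − x_{i+1}·y_i), indices taken mod 4.
Σ = (-194) + (-49.75) + (30.5) + (28) = -185.25
Signed area = Σ/2 = -92.625 (negative ⇒ clockwise traversal).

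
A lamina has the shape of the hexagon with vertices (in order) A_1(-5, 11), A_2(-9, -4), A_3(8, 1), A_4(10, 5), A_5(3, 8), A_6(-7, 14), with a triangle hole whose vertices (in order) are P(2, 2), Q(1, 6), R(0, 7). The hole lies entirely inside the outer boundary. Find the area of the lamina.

162.5

Outer boundary:
A_1→A_2: (-5)(-4) − (-9)(11) = 119
A_2→A_3: (-9)(1) − (8)(-4) = 23
A_3→A_4: (8)(5) − (10)(1) = 30
A_4→A_5: (10)(8) − (3)(5) = 65
A_5→A_6: (3)(14) − (-7)(8) = 98
A_6→A_1: (-7)(11) − (-5)(14) = -7
Σ = 328
Area = |Σ|/2 = 164.
Hole:
Σ = (10) + (7) + (-14) = 3
Area = |Σ|/2 = 1.5.
Net area = 164 − 1.5 = 162.5.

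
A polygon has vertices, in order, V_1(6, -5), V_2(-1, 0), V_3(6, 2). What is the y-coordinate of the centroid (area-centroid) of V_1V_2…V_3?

-1

Apply the shoelace (surveyor's) formula. First the cross-terms c_i = x_i·y_{i+1} − x_{i+1}·y_i:
  -5, -2, -42  ⇒  2A = -49, A = -24.5.
Then Σ (y_i + y_{i+1})·c_i = 147, so ȳ = 147 / (6·(-24.5)) = -1.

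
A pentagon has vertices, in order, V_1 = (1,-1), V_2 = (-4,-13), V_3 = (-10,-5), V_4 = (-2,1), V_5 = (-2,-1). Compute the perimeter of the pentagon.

|V_1V_2| = √((-5)² + (-12)²) = √169 = 13
|V_2V_3| = √((-6)² + (8)²) = √100 = 10
|V_3V_4| = √((8)² + (6)²) = √100 = 10
|V_4V_5| = √((0)² + (-2)²) = √4 = 2
|V_5V_1| = √((3)² + (0)²) = √9 = 3
Perimeter = 13 + 10 + 10 + 2 + 3 = 38.

38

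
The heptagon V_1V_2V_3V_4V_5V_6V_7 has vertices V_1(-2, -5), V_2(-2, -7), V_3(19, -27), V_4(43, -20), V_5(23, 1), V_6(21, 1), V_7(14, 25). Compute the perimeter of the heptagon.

|V_1V_2| = √((0)² + (-2)²) = √4 = 2
|V_2V_3| = √((21)² + (-20)²) = √841 = 29
|V_3V_4| = √((24)² + (7)²) = √625 = 25
|V_4V_5| = √((-20)² + (21)²) = √841 = 29
|V_5V_6| = √((-2)² + (0)²) = √4 = 2
|V_6V_7| = √((-7)² + (24)²) = √625 = 25
|V_7V_1| = √((-16)² + (-30)²) = √1156 = 34
Perimeter = 2 + 29 + 25 + 29 + 2 + 25 + 34 = 146.

146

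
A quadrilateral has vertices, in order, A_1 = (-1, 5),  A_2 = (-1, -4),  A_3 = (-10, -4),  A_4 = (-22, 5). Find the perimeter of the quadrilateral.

|A_1A_2| = √((0)² + (-9)²) = √81 = 9
|A_2A_3| = √((-9)² + (0)²) = √81 = 9
|A_3A_4| = √((-12)² + (9)²) = √225 = 15
|A_4A_1| = √((21)² + (0)²) = √441 = 21
Perimeter = 9 + 9 + 15 + 21 = 54.

54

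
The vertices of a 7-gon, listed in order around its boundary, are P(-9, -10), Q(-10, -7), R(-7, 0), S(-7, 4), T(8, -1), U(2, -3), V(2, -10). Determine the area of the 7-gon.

142.5

Apply the shoelace formula: 2A = Σ (x_i·y_{i+1} − x_{i+1}·y_i), indices taken mod 7.
Σ = (-37) + (-49) + (-28) + (-25) + (-22) + (-14) + (-110) = -285
Area = |Σ|/2 = 142.5.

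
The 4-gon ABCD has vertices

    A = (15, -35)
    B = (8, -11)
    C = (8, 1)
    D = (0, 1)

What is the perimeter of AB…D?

84

|AB| = √((-7)² + (24)²) = √625 = 25
|BC| = √((0)² + (12)²) = √144 = 12
|CD| = √((-8)² + (0)²) = √64 = 8
|DA| = √((15)² + (-36)²) = √1521 = 39
Perimeter = 25 + 12 + 8 + 39 = 84.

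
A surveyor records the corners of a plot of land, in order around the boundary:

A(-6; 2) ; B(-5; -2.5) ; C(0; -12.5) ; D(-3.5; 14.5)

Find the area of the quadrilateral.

61.875

Apply the shoelace (surveyor's) formula: 2A = Σ (x_i·y_{i+1} − x_{i+1}·y_i), indices taken mod 4.
Cross-terms: 25, 62.5, -43.75, 80  ⇒  Σ = 123.75
Area = |Σ|/2 = 61.875.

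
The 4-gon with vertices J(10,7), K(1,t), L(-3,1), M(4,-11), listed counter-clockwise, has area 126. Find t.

7

Write out the shoelace sum; only the two edges meeting at K involve t:
2·Area = [(10·t − 1·7) + (1·1 − (-3)·t)] + 167
       = 13·t + 161 = 252
⇒ t = 7.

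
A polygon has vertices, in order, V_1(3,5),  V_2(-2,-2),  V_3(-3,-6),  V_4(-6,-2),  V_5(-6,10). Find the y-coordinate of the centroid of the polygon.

53/19

Apply the shoelace formula. First the cross-terms c_i = x_i·y_{i+1} − x_{i+1}·y_i:
  4, 6, -30, -72, -60  ⇒  2A = -152, A = -76.
Then Σ (y_i + y_{i+1})·c_i = -1272, so ȳ = -1272 / (6·(-76)) = 53/19.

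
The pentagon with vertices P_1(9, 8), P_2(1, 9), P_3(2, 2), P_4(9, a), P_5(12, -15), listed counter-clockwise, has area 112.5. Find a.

Write out the shoelace sum; only the two edges meeting at P_4 involve a:
2·Area = [(2·a − 9·2) + (9·(-15) − 12·a)] + 288
       = -10·a + 135 = 225
⇒ a = -9.

-9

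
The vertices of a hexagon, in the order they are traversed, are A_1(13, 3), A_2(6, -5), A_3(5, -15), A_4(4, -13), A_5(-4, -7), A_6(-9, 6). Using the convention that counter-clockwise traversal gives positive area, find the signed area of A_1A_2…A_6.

-212.5

Σ = (-83) + (-65) + (-5) + (-80) + (-87) + (-105) = -425
Signed area = Σ/2 = -212.5 (negative ⇒ clockwise traversal).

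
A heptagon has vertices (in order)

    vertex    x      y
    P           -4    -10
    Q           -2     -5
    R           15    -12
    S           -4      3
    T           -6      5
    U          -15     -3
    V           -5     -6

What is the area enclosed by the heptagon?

Cross-terms: 0, 99, -3, -2, 93, 75, 26  ⇒  Σ = 288
Area = |Σ|/2 = 144.

144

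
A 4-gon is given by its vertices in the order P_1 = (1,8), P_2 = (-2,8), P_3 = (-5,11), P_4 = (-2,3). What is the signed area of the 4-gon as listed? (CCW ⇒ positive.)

Apply the shoelace (surveyor's) formula: 2A = Σ (x_i·y_{i+1} − x_{i+1}·y_i), indices taken mod 4.
P_1→P_2: (1)(8) − (-2)(8) = 24
P_2→P_3: (-2)(11) − (-5)(8) = 18
P_3→P_4: (-5)(3) − (-2)(11) = 7
P_4→P_1: (-2)(8) − (1)(3) = -19
Σ = 30
Signed area = Σ/2 = 15 (positive ⇒ counter-clockwise traversal).

15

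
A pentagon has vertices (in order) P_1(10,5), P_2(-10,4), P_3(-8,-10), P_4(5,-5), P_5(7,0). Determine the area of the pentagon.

P_1→P_2: (10)(4) − (-10)(5) = 90
P_2→P_3: (-10)(-10) − (-8)(4) = 132
P_3→P_4: (-8)(-5) − (5)(-10) = 90
P_4→P_5: (5)(0) − (7)(-5) = 35
P_5→P_1: (7)(5) − (10)(0) = 35
Σ = 382
Area = |Σ|/2 = 191.

191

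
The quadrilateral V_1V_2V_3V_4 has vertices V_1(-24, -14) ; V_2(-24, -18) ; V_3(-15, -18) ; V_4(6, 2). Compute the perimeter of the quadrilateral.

76

|V_1V_2| = √((0)² + (-4)²) = √16 = 4
|V_2V_3| = √((9)² + (0)²) = √81 = 9
|V_3V_4| = √((21)² + (20)²) = √841 = 29
|V_4V_1| = √((-30)² + (-16)²) = √1156 = 34
Perimeter = 4 + 9 + 29 + 34 = 76.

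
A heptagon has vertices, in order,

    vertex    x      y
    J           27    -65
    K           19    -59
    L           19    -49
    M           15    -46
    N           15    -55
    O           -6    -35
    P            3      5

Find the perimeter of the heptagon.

|JK| = √((-8)² + (6)²) = √100 = 10
|KL| = √((0)² + (10)²) = √100 = 10
|LM| = √((-4)² + (3)²) = √25 = 5
|MN| = √((0)² + (-9)²) = √81 = 9
|NO| = √((-21)² + (20)²) = √841 = 29
|OP| = √((9)² + (40)²) = √1681 = 41
|PJ| = √((24)² + (-70)²) = √5476 = 74
Perimeter = 10 + 10 + 5 + 9 + 29 + 41 + 74 = 178.

178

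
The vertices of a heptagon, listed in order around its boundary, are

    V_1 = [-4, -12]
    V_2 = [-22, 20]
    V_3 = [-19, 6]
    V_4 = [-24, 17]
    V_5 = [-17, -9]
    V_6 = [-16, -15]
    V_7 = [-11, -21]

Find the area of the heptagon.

280

Apply the shoelace formula: 2A = Σ (x_i·y_{i+1} − x_{i+1}·y_i), indices taken mod 7.
Σ = (-344) + (248) + (-179) + (505) + (111) + (171) + (48) = 560
Area = |Σ|/2 = 280.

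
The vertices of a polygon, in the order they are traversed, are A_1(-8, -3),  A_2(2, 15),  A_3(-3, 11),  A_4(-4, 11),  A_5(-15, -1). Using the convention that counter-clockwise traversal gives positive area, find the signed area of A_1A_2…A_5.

85

Apply the shoelace (surveyor's) formula: 2A = Σ (x_i·y_{i+1} − x_{i+1}·y_i), indices taken mod 5.
Σ = (-114) + (67) + (11) + (169) + (37) = 170
Signed area = Σ/2 = 85 (positive ⇒ counter-clockwise traversal).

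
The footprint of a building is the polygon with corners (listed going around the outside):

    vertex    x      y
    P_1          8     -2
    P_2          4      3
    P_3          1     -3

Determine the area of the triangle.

19.5

Apply the shoelace formula: 2A = Σ (x_i·y_{i+1} − x_{i+1}·y_i), indices taken mod 3.
Σ = (32) + (-15) + (22) = 39
Area = |Σ|/2 = 19.5.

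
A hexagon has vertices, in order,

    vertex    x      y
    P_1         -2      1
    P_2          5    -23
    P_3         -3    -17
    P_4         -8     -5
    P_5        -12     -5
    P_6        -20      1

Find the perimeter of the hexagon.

|P_1P_2| = √((7)² + (-24)²) = √625 = 25
|P_2P_3| = √((-8)² + (6)²) = √100 = 10
|P_3P_4| = √((-5)² + (12)²) = √169 = 13
|P_4P_5| = √((-4)² + (0)²) = √16 = 4
|P_5P_6| = √((-8)² + (6)²) = √100 = 10
|P_6P_1| = √((18)² + (0)²) = √324 = 18
Perimeter = 25 + 10 + 13 + 4 + 10 + 18 = 80.

80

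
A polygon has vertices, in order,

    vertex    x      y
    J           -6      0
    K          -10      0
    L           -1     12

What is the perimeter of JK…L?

32

|JK| = √((-4)² + (0)²) = √16 = 4
|KL| = √((9)² + (12)²) = √225 = 15
|LJ| = √((-5)² + (-12)²) = √169 = 13
Perimeter = 4 + 15 + 13 = 32.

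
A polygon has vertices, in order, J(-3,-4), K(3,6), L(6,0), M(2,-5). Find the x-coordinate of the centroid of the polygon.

541/285

Apply the shoelace formula. First the cross-terms c_i = x_i·y_{i+1} − x_{i+1}·y_i:
  -6, -36, -30, -23  ⇒  2A = -95, A = -47.5.
Then Σ (x_i + x_{i+1})·c_i = -541, so x̄ = -541 / (6·(-47.5)) = 541/285.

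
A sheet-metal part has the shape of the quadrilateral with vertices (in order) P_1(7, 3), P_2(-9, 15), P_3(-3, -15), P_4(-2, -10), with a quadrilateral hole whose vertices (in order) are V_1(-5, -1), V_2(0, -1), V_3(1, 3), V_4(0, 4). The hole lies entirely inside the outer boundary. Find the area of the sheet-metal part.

Outer boundary:
Apply the surveyor's formula: 2A = Σ (x_i·y_{i+1} − x_{i+1}·y_i), indices taken mod 4.
Σ = (132) + (180) + (0) + (64) = 376
Area = |Σ|/2 = 188.
Hole:
Apply the shoelace (surveyor's) formula: 2A = Σ (x_i·y_{i+1} − x_{i+1}·y_i), indices taken mod 4.
V_1→V_2: (-5)(-1) − (0)(-1) = 5
V_2→V_3: (0)(3) − (1)(-1) = 1
V_3→V_4: (1)(4) − (0)(3) = 4
V_4→V_1: (0)(-1) − (-5)(4) = 20
Σ = 30
Area = |Σ|/2 = 15.
Net area = 188 − 15 = 173.

173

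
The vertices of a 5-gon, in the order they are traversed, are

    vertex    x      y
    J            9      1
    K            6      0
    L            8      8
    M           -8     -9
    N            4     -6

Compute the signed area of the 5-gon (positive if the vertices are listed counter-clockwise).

88

Cross-terms: -6, 48, -8, 84, 58  ⇒  Σ = 176
Signed area = Σ/2 = 88 (positive ⇒ counter-clockwise traversal).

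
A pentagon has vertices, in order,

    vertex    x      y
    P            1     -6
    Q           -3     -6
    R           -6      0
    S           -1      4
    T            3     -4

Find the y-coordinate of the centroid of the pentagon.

Apply the surveyor's formula. First the cross-terms c_i = x_i·y_{i+1} − x_{i+1}·y_i:
  -24, -36, -24, -8, -14  ⇒  2A = -106, A = -53.
Then Σ (y_i + y_{i+1})·c_i = 548, so ȳ = 548 / (6·(-53)) = -274/159.

-274/159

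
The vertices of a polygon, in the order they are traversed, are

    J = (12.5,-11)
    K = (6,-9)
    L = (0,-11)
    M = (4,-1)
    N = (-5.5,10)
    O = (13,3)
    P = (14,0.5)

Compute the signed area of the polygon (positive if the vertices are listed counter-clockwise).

Apply the shoelace formula: 2A = Σ (x_i·y_{i+1} − x_{i+1}·y_i), indices taken mod 7.
Cross-terms: -46.5, -66, 44, 34.5, -146.5, -35.5, -160.25  ⇒  Σ = -376.25
Signed area = Σ/2 = -188.125 (negative ⇒ clockwise traversal).

-188.125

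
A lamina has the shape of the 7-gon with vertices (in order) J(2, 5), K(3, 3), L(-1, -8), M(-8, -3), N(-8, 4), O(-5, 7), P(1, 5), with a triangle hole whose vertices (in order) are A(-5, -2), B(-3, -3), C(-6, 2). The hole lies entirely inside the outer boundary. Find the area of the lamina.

106.5

Outer boundary:
Σ = (-9) + (-21) + (-61) + (-56) + (-36) + (-32) + (-5) = -220
Area = |Σ|/2 = 110.
Hole:
A→B: (-5)(-3) − (-3)(-2) = 9
B→C: (-3)(2) − (-6)(-3) = -24
C→A: (-6)(-2) − (-5)(2) = 22
Σ = 7
Area = |Σ|/2 = 3.5.
Net area = 110 − 3.5 = 106.5.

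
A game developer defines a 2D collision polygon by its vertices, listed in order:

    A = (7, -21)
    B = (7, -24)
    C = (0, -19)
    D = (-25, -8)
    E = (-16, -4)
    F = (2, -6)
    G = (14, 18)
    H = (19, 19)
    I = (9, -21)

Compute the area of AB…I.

Apply the shoelace (surveyor's) formula: 2A = Σ (x_i·y_{i+1} − x_{i+1}·y_i), indices taken mod 9.
A→B: (7)(-24) − (7)(-21) = -21
B→C: (7)(-19) − (0)(-24) = -133
C→D: (0)(-8) − (-25)(-19) = -475
D→E: (-25)(-4) − (-16)(-8) = -28
E→F: (-16)(-6) − (2)(-4) = 104
F→G: (2)(18) − (14)(-6) = 120
G→H: (14)(19) − (19)(18) = -76
H→I: (19)(-21) − (9)(19) = -570
I→A: (9)(-21) − (7)(-21) = -42
Σ = -1121
Area = |Σ|/2 = 560.5.

560.5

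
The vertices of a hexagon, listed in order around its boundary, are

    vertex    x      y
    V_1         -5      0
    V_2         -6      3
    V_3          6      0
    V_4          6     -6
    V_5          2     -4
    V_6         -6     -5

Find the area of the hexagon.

Apply the surveyor's formula: 2A = Σ (x_i·y_{i+1} − x_{i+1}·y_i), indices taken mod 6.
Σ = (-15) + (-18) + (-36) + (-12) + (-34) + (-25) = -140
Area = |Σ|/2 = 70.

70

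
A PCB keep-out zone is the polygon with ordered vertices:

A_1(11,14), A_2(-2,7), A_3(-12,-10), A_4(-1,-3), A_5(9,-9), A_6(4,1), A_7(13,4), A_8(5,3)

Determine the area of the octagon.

Σ = (105) + (104) + (26) + (36) + (45) + (3) + (19) + (37) = 375
Area = |Σ|/2 = 187.5.

187.5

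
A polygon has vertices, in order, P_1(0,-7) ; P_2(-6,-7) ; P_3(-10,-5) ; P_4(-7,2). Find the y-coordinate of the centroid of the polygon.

Apply the surveyor's formula. First the cross-terms c_i = x_i·y_{i+1} − x_{i+1}·y_i:
  -42, -40, -55, 49  ⇒  2A = -88, A = -44.
Then Σ (y_i + y_{i+1})·c_i = 988, so ȳ = 988 / (6·(-44)) = -247/66.

-247/66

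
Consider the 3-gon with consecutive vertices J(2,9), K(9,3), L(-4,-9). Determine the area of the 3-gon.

81

Σ = (-75) + (-69) + (-18) = -162
Area = |Σ|/2 = 81.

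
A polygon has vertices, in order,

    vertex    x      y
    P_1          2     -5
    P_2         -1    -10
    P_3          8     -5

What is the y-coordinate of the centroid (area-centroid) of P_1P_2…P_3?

-20/3

Apply the surveyor's formula. First the cross-terms c_i = x_i·y_{i+1} − x_{i+1}·y_i:
  -25, 85, -30  ⇒  2A = 30, A = 15.
Then Σ (y_i + y_{i+1})·c_i = -600, so ȳ = -600 / (6·15) = -20/3.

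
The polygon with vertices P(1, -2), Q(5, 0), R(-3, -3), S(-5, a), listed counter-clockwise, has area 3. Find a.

The doubled signed area Σ (x_i y_{i+1} − x_{i+1} y_i) is linear in a.
With a=0 it equals -10; the coefficient of a is -4 (from the two edges through S).
So -4·a + -10 = 2·3 = 6 ⇒ a = -4.

-4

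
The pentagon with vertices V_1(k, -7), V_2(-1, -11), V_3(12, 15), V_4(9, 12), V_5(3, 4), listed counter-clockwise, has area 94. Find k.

-6

Write out the shoelace sum; only the two edges meeting at V_1 involve k:
2·Area = [(3·(-7) − k·4) + (k·(-11) − (-1)·(-7))] + 126
       = -15·k + 98 = 188
⇒ k = -6.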